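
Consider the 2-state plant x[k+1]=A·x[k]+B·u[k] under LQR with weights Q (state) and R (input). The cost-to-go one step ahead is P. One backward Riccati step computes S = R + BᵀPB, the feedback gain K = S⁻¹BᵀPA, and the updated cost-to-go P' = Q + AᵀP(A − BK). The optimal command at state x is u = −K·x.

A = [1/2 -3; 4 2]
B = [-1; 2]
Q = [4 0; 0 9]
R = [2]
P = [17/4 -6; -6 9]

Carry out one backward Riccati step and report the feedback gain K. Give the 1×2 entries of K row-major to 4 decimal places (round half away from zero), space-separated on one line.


1.3264 1.4604

BᵀP = [-16.2500 24.0000]
S = R + BᵀPB = [2] + [64.2500] = [66.2500]
BᵀPA = [87.8750 96.7500]
K = S⁻¹·BᵀPA = [1.3264 1.4604]
A−BK = [1.8264 -1.5396; 1.3472 -0.9208]
AᵀP(A−BK) = [4.5038 3.2943; 3.2943 4.9585]
P' = Q + AᵀP(A−BK) = [8.5038 3.2943; 3.2943 13.9585]
tr(P') = 22.4623


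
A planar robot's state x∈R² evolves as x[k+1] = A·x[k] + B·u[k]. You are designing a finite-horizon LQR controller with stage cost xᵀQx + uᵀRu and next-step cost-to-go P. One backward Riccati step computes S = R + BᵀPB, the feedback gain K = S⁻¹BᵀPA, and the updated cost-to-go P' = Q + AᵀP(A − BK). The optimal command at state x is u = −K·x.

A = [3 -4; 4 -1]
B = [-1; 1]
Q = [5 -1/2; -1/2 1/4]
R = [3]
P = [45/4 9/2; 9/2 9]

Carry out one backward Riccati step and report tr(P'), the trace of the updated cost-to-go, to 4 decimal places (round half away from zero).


547.6184

BᵀP = [-6.7500 4.5000]
S = R + BᵀPB = [3] + [11.2500] = [14.2500]
BᵀPA = [-2.2500 22.5000]
K = S⁻¹·BᵀPA = [-0.1579 1.5789]
A−BK = [2.8421 -2.4211; 4.1579 -2.5789]
AᵀP(A−BK) = [352.8947 -252.9474; -252.9474 189.4737]
P' = Q + AᵀP(A−BK) = [357.8947 -253.4474; -253.4474 189.7237]
tr(P') = 547.6184


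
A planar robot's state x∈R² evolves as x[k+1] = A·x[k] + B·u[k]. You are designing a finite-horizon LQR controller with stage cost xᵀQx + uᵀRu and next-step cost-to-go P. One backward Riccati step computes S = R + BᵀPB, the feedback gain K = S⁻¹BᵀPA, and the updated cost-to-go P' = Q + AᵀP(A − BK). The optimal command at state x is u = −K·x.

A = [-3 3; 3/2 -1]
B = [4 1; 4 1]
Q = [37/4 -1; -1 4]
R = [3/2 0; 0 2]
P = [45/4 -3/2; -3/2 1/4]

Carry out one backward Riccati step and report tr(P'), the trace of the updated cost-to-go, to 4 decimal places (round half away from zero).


BᵀP = [39.0000 -5.0000; 9.7500 -1.2500]
S = R + BᵀPB = [3/2 0; 0 2] + [136.0000 34.0000; 34.0000 8.5000] = [137.5000 34.0000; 34.0000 10.5000]
BᵀPA = [-124.5000 122.0000; -31.1250 30.5000]
K = S⁻¹·BᵀPA = [-0.8653 0.8480; -0.1623 0.1590]
A−BK = [0.6236 -0.5508; 5.1236 -4.5508]
AᵀP(A−BK) = [2.5283 -2.3556; -2.3556 2.1998]
P' = Q + AᵀP(A−BK) = [11.7783 -3.3556; -3.3556 6.1998]
tr(P') = 17.9781

17.9781


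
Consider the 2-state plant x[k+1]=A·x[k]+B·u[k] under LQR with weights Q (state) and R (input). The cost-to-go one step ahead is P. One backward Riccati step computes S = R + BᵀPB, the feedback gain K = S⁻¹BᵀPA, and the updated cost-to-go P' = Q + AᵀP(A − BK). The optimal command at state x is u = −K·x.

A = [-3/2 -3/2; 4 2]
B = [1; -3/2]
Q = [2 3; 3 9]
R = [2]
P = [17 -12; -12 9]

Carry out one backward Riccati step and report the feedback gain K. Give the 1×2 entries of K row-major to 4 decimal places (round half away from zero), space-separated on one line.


-2.0532 -1.3754

BᵀP = [35.0000 -25.5000]
S = R + BᵀPB = [2] + [73.2500] = [75.2500]
BᵀPA = [-154.5000 -103.5000]
K = S⁻¹·BᵀPA = [-2.0532 -1.3754]
A−BK = [0.5532 -0.1246; 0.9203 -0.0631]
AᵀP(A−BK) = [9.0374 5.7483; 5.7483 3.8945]
P' = Q + AᵀP(A−BK) = [11.0374 8.7483; 8.7483 12.8945]
tr(P') = 23.9319


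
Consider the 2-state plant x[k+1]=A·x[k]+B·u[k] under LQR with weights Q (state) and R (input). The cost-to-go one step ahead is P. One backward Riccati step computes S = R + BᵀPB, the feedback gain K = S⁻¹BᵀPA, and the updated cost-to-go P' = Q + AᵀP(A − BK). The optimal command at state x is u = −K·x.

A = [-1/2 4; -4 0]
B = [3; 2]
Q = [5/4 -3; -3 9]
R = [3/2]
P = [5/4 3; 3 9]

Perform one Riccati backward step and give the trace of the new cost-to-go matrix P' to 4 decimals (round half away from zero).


18.2821

BᵀP = [9.7500 27.0000]
S = R + BᵀPB = [3/2] + [83.2500] = [84.7500]
BᵀPA = [-112.8750 39.0000]
K = S⁻¹·BᵀPA = [-1.3319 0.4602]
A−BK = [3.4956 2.6195; -1.3363 -0.9204]
AᵀP(A−BK) = [5.9790 1.4425; 1.4425 2.0531]
P' = Q + AᵀP(A−BK) = [7.2290 -1.5575; -1.5575 11.0531]
tr(P') = 18.2821


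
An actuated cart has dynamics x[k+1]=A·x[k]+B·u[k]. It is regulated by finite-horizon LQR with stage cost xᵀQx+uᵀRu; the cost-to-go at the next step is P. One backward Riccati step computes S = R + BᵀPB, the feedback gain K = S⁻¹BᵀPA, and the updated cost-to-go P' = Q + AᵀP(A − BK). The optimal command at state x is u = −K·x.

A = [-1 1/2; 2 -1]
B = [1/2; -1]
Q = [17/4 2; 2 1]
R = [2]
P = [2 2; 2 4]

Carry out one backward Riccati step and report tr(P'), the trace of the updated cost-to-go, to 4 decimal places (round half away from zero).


10.8056

BᵀP = [-1.0000 -3.0000]
S = R + BᵀPB = [2] + [2.5000] = [4.5000]
BᵀPA = [-5.0000 2.5000]
K = S⁻¹·BᵀPA = [-1.1111 0.5556]
A−BK = [-0.4444 0.2222; 0.8889 -0.4444]
AᵀP(A−BK) = [4.4444 -2.2222; -2.2222 1.1111]
P' = Q + AᵀP(A−BK) = [8.6944 -0.2222; -0.2222 2.1111]
tr(P') = 10.8056


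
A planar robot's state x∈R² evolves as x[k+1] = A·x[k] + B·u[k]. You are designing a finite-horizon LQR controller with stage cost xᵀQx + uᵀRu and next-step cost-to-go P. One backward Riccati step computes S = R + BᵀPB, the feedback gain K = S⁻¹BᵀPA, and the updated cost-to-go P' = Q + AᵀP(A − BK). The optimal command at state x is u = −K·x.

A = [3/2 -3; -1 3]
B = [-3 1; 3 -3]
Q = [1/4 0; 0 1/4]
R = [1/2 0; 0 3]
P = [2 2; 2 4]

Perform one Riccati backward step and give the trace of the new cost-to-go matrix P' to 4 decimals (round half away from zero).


1.2259

BᵀP = [0.0000 6.0000; -4.0000 -10.0000]
S = R + BᵀPB = [1/2 0; 0 3] + [18.0000 -18.0000; -18.0000 26.0000] = [18.5000 -18.0000; -18.0000 29.0000]
BᵀPA = [-6.0000 18.0000; 4.0000 -18.0000]
K = S⁻¹·BᵀPA = [-0.4800 0.9318; -0.1600 -0.0424]
A−BK = [0.2200 -0.1624; -0.0400 0.0776]
AᵀP(A−BK) = [0.2600 -0.2400; -0.2400 0.4659]
P' = Q + AᵀP(A−BK) = [0.5100 -0.2400; -0.2400 0.7159]
tr(P') = 1.2259


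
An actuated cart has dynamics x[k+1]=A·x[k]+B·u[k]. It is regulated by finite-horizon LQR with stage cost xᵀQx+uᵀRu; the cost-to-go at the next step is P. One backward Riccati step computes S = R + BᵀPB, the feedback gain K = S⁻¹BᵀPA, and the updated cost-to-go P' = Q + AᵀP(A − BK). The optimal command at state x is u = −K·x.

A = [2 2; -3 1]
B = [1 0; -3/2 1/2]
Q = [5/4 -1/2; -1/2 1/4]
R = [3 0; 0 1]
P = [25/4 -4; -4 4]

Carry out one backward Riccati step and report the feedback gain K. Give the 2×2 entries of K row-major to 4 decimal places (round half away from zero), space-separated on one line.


BᵀP = [12.2500 -10.0000; -2.0000 2.0000]
S = R + BᵀPB = [3 0; 0 1] + [27.2500 -5.0000; -5.0000 1.0000] = [30.2500 -5.0000; -5.0000 2.0000]
BᵀPA = [54.5000 14.5000; -10.0000 -2.0000]
K = S⁻¹·BᵀPA = [1.6620 0.5352; -0.8451 0.3380]
A−BK = [0.3380 1.4648; -0.0845 1.6338]
AᵀP(A−BK) = [9.9718 3.2113; 3.2113 5.9155]
P' = Q + AᵀP(A−BK) = [11.2218 2.7113; 2.7113 6.1655]
tr(P') = 17.3873

1.6620 0.5352 -0.8451 0.3380


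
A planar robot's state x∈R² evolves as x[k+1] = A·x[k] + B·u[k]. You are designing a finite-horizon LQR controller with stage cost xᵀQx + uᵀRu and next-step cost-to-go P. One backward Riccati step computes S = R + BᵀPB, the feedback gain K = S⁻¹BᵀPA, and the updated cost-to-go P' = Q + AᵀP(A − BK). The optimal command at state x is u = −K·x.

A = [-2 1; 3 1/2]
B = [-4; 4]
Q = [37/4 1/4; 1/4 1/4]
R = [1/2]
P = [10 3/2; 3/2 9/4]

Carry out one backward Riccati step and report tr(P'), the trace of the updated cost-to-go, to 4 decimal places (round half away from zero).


BᵀP = [-34.0000 3.0000]
S = R + BᵀPB = [1/2] + [148.0000] = [148.5000]
BᵀPA = [77.0000 -32.5000]
K = S⁻¹·BᵀPA = [0.5185 -0.2189]
A−BK = [0.0741 0.1246; 0.9259 1.3754]
AᵀP(A−BK) = [2.3241 3.2269; 3.2269 4.9497]
P' = Q + AᵀP(A−BK) = [11.5741 3.4769; 3.4769 5.1997]
tr(P') = 16.7738

16.7738


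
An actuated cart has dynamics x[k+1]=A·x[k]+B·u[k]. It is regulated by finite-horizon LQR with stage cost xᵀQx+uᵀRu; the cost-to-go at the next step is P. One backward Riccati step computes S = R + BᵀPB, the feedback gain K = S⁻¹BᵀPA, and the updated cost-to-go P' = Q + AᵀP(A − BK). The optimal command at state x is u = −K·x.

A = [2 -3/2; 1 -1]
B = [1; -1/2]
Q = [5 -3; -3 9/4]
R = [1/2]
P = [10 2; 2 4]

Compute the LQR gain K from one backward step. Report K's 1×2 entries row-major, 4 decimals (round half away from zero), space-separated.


BᵀP = [9.0000 0.0000]
S = R + BᵀPB = [1/2] + [9.0000] = [9.5000]
BᵀPA = [18.0000 -13.5000]
K = S⁻¹·BᵀPA = [1.8947 -1.4211]
A−BK = [0.1053 -0.0789; 1.9474 -1.7105]
AᵀP(A−BK) = [17.8947 -15.4211; -15.4211 13.3158]
P' = Q + AᵀP(A−BK) = [22.8947 -18.4211; -18.4211 15.5658]
tr(P') = 38.4605

1.8947 -1.4211


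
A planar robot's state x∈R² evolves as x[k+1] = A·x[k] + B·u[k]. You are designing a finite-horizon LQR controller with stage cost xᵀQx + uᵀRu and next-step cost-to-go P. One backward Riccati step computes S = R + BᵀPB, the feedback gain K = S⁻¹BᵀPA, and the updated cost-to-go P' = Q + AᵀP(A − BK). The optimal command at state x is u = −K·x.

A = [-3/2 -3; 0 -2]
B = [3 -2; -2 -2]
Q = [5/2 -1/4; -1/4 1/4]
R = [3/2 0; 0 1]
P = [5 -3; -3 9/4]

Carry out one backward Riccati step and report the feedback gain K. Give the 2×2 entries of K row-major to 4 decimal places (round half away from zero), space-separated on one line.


-0.3056 -0.2500 0.2361 0.8750

BᵀP = [21.0000 -13.5000; -4.0000 1.5000]
S = R + BᵀPB = [3/2 0; 0 1] + [90.0000 -15.0000; -15.0000 5.0000] = [91.5000 -15.0000; -15.0000 6.0000]
BᵀPA = [-31.5000 -36.0000; 6.0000 9.0000]
K = S⁻¹·BᵀPA = [-0.3056 -0.2500; 0.2361 0.8750]
A−BK = [-0.1111 -0.5000; -0.1389 -0.7500]
AᵀP(A−BK) = [0.2083 0.3750; 0.3750 1.1250]
P' = Q + AᵀP(A−BK) = [2.7083 0.1250; 0.1250 1.3750]
tr(P') = 4.0833


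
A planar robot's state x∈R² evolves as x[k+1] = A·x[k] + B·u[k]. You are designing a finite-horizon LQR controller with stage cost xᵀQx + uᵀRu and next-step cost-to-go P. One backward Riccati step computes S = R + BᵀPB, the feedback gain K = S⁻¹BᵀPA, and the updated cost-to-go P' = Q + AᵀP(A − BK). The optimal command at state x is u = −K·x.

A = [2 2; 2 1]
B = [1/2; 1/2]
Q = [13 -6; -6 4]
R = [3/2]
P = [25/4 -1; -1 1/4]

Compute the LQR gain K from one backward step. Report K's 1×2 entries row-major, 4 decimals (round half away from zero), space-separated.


1.7143 1.8571

BᵀP = [2.6250 -0.3750]
S = R + BᵀPB = [3/2] + [1.1250] = [2.6250]
BᵀPA = [4.5000 4.8750]
K = S⁻¹·BᵀPA = [1.7143 1.8571]
A−BK = [1.1429 1.0714; 1.1429 0.0714]
AᵀP(A−BK) = [10.2857 11.1429; 11.1429 12.1964]
P' = Q + AᵀP(A−BK) = [23.2857 5.1429; 5.1429 16.1964]
tr(P') = 39.4821


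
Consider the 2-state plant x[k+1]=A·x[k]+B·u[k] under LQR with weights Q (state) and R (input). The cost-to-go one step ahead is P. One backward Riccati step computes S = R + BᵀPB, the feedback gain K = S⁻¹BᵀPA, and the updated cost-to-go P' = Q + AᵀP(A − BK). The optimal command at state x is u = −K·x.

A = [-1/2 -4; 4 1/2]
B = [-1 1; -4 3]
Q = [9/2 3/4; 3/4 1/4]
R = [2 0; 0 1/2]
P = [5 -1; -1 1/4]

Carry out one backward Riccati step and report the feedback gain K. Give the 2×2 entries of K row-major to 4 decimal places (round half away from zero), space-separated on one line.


BᵀP = [-1.0000 0.0000; 2.0000 -0.2500]
S = R + BᵀPB = [2 0; 0 1/2] + [1.0000 -1.0000; -1.0000 1.2500] = [3.0000 -1.0000; -1.0000 1.7500]
BᵀPA = [0.5000 4.0000; -2.0000 -8.1250]
K = S⁻¹·BᵀPA = [-0.2647 -0.2647; -1.2941 -4.7941]
A−BK = [0.5294 0.5294; 6.8235 13.8235]
AᵀP(A−BK) = [6.7941 17.2941; 17.2941 46.1691]
P' = Q + AᵀP(A−BK) = [11.2941 18.0441; 18.0441 46.4191]
tr(P') = 57.7132

-0.2647 -0.2647 -1.2941 -4.7941


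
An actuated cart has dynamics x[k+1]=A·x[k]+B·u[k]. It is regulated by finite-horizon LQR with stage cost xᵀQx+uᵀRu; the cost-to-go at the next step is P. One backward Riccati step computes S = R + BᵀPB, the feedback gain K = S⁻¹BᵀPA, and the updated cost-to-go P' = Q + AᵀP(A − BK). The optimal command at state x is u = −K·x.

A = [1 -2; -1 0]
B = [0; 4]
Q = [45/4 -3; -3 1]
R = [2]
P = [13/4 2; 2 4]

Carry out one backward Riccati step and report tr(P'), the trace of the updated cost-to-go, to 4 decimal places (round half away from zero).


BᵀP = [8.0000 16.0000]
S = R + BᵀPB = [2] + [64.0000] = [66.0000]
BᵀPA = [-8.0000 -16.0000]
K = S⁻¹·BᵀPA = [-0.1212 -0.2424]
A−BK = [1.0000 -2.0000; -0.5152 0.9697]
AᵀP(A−BK) = [2.2803 -4.4394; -4.4394 9.1212]
P' = Q + AᵀP(A−BK) = [13.5303 -7.4394; -7.4394 10.1212]
tr(P') = 23.6515

23.6515


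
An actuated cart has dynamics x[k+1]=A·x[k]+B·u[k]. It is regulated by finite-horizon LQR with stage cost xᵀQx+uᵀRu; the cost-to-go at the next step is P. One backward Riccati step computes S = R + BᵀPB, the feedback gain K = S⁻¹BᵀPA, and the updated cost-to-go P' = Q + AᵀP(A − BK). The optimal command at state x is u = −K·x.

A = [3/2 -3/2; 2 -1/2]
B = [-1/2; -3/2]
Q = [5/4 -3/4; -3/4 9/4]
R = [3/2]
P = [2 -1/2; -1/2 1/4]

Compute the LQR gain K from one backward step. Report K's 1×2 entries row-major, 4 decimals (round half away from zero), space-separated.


-0.3448 0.2414

BᵀP = [-0.2500 -0.1250]
S = R + BᵀPB = [3/2] + [0.3125] = [1.8125]
BᵀPA = [-0.6250 0.4375]
K = S⁻¹·BᵀPA = [-0.3448 0.2414]
A−BK = [1.3276 -1.3793; 1.4828 -0.1379]
AᵀP(A−BK) = [2.2845 -2.7241; -2.7241 3.7069]
P' = Q + AᵀP(A−BK) = [3.5345 -3.4741; -3.4741 5.9569]
tr(P') = 9.4914


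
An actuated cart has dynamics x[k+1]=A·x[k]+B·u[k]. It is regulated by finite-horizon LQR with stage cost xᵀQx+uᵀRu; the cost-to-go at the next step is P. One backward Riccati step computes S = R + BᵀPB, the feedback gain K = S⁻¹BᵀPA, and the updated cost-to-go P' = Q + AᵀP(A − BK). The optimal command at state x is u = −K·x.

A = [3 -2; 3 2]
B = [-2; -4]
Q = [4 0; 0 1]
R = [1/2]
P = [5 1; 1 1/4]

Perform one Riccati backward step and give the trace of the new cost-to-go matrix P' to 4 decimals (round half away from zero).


7.0772

BᵀP = [-14.0000 -3.0000]
S = R + BᵀPB = [1/2] + [40.0000] = [40.5000]
BᵀPA = [-51.0000 22.0000]
K = S⁻¹·BᵀPA = [-1.2593 0.5432]
A−BK = [0.4815 -0.9136; -2.0370 4.1728]
AᵀP(A−BK) = [1.0278 -0.7963; -0.7963 1.0494]
P' = Q + AᵀP(A−BK) = [5.0278 -0.7963; -0.7963 2.0494]
tr(P') = 7.0772


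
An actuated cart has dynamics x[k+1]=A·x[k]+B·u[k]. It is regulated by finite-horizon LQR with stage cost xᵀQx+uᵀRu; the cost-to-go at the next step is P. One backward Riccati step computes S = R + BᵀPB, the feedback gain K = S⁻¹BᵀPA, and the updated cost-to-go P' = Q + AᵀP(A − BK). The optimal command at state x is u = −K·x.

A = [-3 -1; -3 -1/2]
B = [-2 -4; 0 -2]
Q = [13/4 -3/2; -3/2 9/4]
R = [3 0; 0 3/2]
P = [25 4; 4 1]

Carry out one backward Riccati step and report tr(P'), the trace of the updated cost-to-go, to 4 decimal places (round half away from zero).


7.2504

BᵀP = [-50.0000 -8.0000; -108.0000 -18.0000]
S = R + BᵀPB = [3 0; 0 3/2] + [100.0000 216.0000; 216.0000 468.0000] = [103.0000 216.0000; 216.0000 469.5000]
BᵀPA = [174.0000 54.0000; 378.0000 117.0000]
K = S⁻¹·BᵀPA = [0.0264 0.0476; 0.7930 0.2273]
A−BK = [0.2247 0.0044; -1.4141 -0.0454]
AᵀP(A−BK) = [1.6652 0.2974; 0.2974 0.0852]
P' = Q + AᵀP(A−BK) = [4.9152 -1.2026; -1.2026 2.3352]
tr(P') = 7.2504


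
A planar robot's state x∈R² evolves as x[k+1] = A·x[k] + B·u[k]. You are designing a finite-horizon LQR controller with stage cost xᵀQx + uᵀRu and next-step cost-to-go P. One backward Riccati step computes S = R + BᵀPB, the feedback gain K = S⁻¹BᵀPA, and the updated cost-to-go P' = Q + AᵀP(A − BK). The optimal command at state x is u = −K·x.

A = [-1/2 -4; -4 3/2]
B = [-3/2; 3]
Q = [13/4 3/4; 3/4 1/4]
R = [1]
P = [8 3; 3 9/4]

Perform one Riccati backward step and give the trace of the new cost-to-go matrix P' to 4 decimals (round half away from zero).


126.6735

BᵀP = [-3.0000 2.2500]
S = R + BᵀPB = [1] + [11.2500] = [12.2500]
BᵀPA = [-7.5000 15.3750]
K = S⁻¹·BᵀPA = [-0.6122 1.2551]
A−BK = [-1.4184 -2.1173; -2.1633 -2.2653]
AᵀP(A−BK) = [45.4082 57.6633; 57.6633 77.7653]
P' = Q + AᵀP(A−BK) = [48.6582 58.4133; 58.4133 78.0153]
tr(P') = 126.6735


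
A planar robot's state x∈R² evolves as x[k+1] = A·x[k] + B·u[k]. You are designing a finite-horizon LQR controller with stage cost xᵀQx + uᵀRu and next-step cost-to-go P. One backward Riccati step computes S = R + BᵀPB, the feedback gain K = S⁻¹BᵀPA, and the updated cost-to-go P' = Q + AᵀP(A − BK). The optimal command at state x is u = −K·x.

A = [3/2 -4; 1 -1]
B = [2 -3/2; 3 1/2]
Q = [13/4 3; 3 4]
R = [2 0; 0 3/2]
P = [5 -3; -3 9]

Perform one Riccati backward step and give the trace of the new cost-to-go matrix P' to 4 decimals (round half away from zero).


BᵀP = [1.0000 21.0000; -9.0000 9.0000]
S = R + BᵀPB = [2 0; 0 3/2] + [65.0000 9.0000; 9.0000 18.0000] = [67.0000 9.0000; 9.0000 19.5000]
BᵀPA = [22.5000 -25.0000; -4.5000 27.0000]
K = S⁻¹·BᵀPA = [0.3911 -0.5961; -0.4113 1.6597]
A−BK = [0.1010 -0.3182; 0.0324 -0.0416]
AᵀP(A−BK) = [0.6004 -1.6193; -1.6193 5.2852]
P' = Q + AᵀP(A−BK) = [3.8504 1.3807; 1.3807 9.2852]
tr(P') = 13.1356

13.1356


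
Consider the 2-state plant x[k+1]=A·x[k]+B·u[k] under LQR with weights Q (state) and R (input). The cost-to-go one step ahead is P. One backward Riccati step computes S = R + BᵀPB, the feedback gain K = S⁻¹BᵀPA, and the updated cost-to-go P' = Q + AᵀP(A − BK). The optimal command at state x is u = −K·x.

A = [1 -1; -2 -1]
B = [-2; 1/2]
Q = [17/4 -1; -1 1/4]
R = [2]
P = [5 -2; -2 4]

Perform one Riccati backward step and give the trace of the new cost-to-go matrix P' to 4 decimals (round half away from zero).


17.9815

BᵀP = [-11.0000 6.0000]
S = R + BᵀPB = [2] + [25.0000] = [27.0000]
BᵀPA = [-23.0000 5.0000]
K = S⁻¹·BᵀPA = [-0.8519 0.1852]
A−BK = [-0.7037 -0.6296; -1.5741 -1.0926]
AᵀP(A−BK) = [9.4074 5.2593; 5.2593 4.0741]
P' = Q + AᵀP(A−BK) = [13.6574 4.2593; 4.2593 4.3241]
tr(P') = 17.9815


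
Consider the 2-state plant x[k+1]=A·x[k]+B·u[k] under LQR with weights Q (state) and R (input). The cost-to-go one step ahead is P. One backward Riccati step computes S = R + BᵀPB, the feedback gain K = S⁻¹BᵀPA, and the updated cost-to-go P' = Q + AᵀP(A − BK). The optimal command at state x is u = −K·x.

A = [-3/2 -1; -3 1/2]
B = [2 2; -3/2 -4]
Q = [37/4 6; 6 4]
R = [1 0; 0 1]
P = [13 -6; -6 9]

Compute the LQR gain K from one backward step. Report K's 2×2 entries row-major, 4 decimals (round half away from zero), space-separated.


-1.9932 -0.5205 1.4056 0.0530

BᵀP = [35.0000 -25.5000; 50.0000 -48.0000]
S = R + BᵀPB = [1 0; 0 1] + [108.2500 172.0000; 172.0000 292.0000] = [109.2500 172.0000; 172.0000 293.0000]
BᵀPA = [24.0000 -47.7500; 69.0000 -74.0000]
K = S⁻¹·BᵀPA = [-1.9932 -0.5205; 1.4056 0.0530]
A−BK = [-0.3247 -0.0650; -0.3675 -0.0688]
AᵀP(A−BK) = [7.1029 1.3365; 1.3365 0.3176]
P' = Q + AᵀP(A−BK) = [16.3529 7.3365; 7.3365 4.3176]
tr(P') = 20.6704


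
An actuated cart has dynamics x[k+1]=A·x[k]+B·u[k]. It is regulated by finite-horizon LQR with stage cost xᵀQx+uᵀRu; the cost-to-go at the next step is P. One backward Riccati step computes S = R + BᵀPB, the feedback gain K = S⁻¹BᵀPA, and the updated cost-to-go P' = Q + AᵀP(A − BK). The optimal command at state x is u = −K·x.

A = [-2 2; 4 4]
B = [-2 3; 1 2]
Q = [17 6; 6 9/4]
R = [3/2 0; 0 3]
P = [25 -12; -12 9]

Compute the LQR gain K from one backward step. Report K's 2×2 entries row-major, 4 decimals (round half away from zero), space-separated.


BᵀP = [-62.0000 33.0000; 51.0000 -18.0000]
S = R + BᵀPB = [3/2 0; 0 3] + [157.0000 -120.0000; -120.0000 117.0000] = [158.5000 -120.0000; -120.0000 120.0000]
BᵀPA = [256.0000 8.0000; -174.0000 30.0000]
K = S⁻¹·BᵀPA = [2.1299 0.9870; 0.6799 1.2370]
A−BK = [0.2201 0.2630; 0.5104 0.5390]
AᵀP(A−BK) = [9.0506 6.5649; 6.5649 6.9935]
P' = Q + AᵀP(A−BK) = [26.0506 12.5649; 12.5649 9.2435]
tr(P') = 35.2942

2.1299 0.9870 0.6799 1.2370


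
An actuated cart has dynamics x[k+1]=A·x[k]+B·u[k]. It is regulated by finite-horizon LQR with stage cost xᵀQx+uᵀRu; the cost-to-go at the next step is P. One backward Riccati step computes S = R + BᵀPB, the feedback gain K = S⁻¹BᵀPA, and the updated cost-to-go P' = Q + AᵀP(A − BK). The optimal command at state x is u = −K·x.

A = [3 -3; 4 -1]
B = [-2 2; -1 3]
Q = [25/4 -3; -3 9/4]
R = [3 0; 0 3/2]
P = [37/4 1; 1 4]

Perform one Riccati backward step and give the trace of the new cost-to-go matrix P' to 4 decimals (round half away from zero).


17.3530

BᵀP = [-19.5000 -6.0000; 21.5000 14.0000]
S = R + BᵀPB = [3 0; 0 3/2] + [45.0000 -57.0000; -57.0000 85.0000] = [48.0000 -57.0000; -57.0000 86.5000]
BᵀPA = [-82.5000 64.5000; 120.5000 -78.5000]
K = S⁻¹·BᵀPA = [-0.2965 1.2234; 1.1977 -0.1013]
A−BK = [0.0116 -0.3505; 0.1105 0.5274]
AᵀP(A−BK) = [2.4680 -1.1076; -1.1076 6.3850]
P' = Q + AᵀP(A−BK) = [8.7180 -4.1076; -4.1076 8.6350]
tr(P') = 17.3530


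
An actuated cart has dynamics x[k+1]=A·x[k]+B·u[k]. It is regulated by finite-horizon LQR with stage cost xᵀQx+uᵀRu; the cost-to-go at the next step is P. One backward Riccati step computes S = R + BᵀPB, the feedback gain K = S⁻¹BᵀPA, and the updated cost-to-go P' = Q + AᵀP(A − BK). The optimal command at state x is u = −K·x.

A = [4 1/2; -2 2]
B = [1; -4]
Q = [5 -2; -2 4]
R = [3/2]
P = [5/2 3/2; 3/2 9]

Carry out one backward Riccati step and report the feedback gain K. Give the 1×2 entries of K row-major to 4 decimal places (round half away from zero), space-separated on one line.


0.4044 -0.5202

BᵀP = [-3.5000 -34.5000]
S = R + BᵀPB = [3/2] + [134.5000] = [136.0000]
BᵀPA = [55.0000 -70.7500]
K = S⁻¹·BᵀPA = [0.4044 -0.5202]
A−BK = [3.5956 1.0202; -0.3824 -0.0809]
AᵀP(A−BK) = [29.7574 8.1121; 8.1121 2.8194]
P' = Q + AᵀP(A−BK) = [34.7574 6.1121; 6.1121 6.8194]
tr(P') = 41.5767


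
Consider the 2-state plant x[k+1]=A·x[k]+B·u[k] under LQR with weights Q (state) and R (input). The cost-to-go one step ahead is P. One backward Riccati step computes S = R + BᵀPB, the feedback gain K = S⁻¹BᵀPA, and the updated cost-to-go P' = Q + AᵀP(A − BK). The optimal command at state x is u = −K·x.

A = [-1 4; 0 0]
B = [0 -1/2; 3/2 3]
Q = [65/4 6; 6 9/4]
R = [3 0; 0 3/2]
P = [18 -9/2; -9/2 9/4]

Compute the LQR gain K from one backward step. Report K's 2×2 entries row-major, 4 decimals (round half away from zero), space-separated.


-0.2564 1.0254 0.6531 -2.6124

BᵀP = [-6.7500 3.3750; -22.5000 9.0000]
S = R + BᵀPB = [3 0; 0 3/2] + [5.0625 13.5000; 13.5000 38.2500] = [8.0625 13.5000; 13.5000 39.7500]
BᵀPA = [6.7500 -27.0000; 22.5000 -90.0000]
K = S⁻¹·BᵀPA = [-0.2564 1.0254; 0.6531 -2.6124]
A−BK = [-0.6734 2.6938; -1.5748 6.2991]
AᵀP(A−BK) = [5.0356 -20.1424; -20.1424 80.5697]
P' = Q + AᵀP(A−BK) = [21.2856 -14.1424; -14.1424 82.8197]
tr(P') = 104.1053


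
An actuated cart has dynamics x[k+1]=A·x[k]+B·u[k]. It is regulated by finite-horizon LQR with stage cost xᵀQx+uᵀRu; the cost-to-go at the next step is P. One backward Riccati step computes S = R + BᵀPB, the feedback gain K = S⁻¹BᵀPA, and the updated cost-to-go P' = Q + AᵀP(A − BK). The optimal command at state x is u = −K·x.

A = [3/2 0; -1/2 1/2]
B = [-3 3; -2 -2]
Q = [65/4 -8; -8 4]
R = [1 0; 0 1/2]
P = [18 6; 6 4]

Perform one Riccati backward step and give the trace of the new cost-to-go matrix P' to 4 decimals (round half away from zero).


BᵀP = [-66.0000 -26.0000; 42.0000 10.0000]
S = R + BᵀPB = [1 0; 0 1/2] + [250.0000 -146.0000; -146.0000 106.0000] = [251.0000 -146.0000; -146.0000 106.5000]
BᵀPA = [-86.0000 -13.0000; 58.0000 5.0000]
K = S⁻¹·BᵀPA = [-0.1276 -0.1209; 0.3697 -0.1187]
A−BK = [0.0082 -0.0064; -0.0158 0.0208]
AᵀP(A−BK) = [0.0853 -0.0072; -0.0072 0.0225]
P' = Q + AᵀP(A−BK) = [16.3353 -8.0072; -8.0072 4.0225]
tr(P') = 20.3578

20.3578


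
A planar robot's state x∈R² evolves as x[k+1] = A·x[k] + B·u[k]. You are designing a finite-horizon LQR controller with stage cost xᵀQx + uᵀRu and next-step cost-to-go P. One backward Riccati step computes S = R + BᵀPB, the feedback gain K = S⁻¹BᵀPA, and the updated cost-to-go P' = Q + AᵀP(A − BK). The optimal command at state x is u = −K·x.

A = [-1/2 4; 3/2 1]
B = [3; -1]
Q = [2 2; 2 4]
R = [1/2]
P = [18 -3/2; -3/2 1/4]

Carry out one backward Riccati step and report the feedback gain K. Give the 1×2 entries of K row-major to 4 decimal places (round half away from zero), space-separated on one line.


-0.2031 1.2649

BᵀP = [55.5000 -4.7500]
S = R + BᵀPB = [1/2] + [171.2500] = [171.7500]
BᵀPA = [-34.8750 217.2500]
K = S⁻¹·BᵀPA = [-0.2031 1.2649]
A−BK = [0.1092 0.2052; 1.2969 2.2649]
AᵀP(A−BK) = [0.2309 0.2391; 0.2391 1.4461]
P' = Q + AᵀP(A−BK) = [2.2309 2.2391; 2.2391 5.4461]
tr(P') = 7.6770


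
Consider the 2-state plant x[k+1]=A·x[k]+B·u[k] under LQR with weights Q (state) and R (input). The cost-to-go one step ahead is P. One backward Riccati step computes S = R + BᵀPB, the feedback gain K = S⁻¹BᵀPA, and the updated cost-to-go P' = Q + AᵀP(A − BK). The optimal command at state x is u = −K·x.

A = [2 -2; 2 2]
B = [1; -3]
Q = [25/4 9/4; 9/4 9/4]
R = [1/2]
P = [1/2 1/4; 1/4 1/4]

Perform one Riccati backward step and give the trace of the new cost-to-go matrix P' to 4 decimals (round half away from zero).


BᵀP = [-0.2500 -0.5000]
S = R + BᵀPB = [1/2] + [1.2500] = [1.7500]
BᵀPA = [-1.5000 -0.5000]
K = S⁻¹·BᵀPA = [-0.8571 -0.2857]
A−BK = [2.8571 -1.7143; -0.5714 1.1429]
AᵀP(A−BK) = [3.7143 -1.4286; -1.4286 0.8571]
P' = Q + AᵀP(A−BK) = [9.9643 0.8214; 0.8214 3.1071]
tr(P') = 13.0714

13.0714


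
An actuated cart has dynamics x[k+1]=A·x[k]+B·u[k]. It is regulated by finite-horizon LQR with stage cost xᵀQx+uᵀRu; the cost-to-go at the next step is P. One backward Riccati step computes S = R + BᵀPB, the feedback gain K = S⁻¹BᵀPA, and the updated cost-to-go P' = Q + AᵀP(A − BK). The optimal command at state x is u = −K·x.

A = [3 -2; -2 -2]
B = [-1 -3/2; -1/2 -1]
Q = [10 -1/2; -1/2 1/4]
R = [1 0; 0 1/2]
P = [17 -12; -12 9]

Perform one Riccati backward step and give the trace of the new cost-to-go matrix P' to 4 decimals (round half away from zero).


45.5833

BᵀP = [-11.0000 7.5000; -13.5000 9.0000]
S = R + BᵀPB = [1 0; 0 1/2] + [7.2500 9.0000; 9.0000 11.2500] = [8.2500 9.0000; 9.0000 11.7500]
BᵀPA = [-48.0000 7.0000; -58.5000 9.0000]
K = S⁻¹·BᵀPA = [-2.3529 0.0784; -3.1765 0.7059]
A−BK = [-4.1176 -0.8627; -6.3529 -1.2549]
AᵀP(A−BK) = [34.2353 3.0588; 3.0588 1.0980]
P' = Q + AᵀP(A−BK) = [44.2353 2.5588; 2.5588 1.3480]
tr(P') = 45.5833


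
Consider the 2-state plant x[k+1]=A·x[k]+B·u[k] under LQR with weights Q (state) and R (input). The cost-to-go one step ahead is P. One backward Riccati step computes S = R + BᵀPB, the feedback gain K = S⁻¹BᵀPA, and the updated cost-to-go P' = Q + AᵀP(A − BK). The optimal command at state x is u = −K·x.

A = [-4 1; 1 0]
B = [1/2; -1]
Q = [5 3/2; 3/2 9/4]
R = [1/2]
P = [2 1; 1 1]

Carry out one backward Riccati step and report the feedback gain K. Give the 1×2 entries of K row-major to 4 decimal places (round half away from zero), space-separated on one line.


BᵀP = [0.0000 -0.5000]
S = R + BᵀPB = [1/2] + [0.5000] = [1.0000]
BᵀPA = [-0.5000 0.0000]
K = S⁻¹·BᵀPA = [-0.5000 0.0000]
A−BK = [-3.7500 1.0000; 0.5000 0.0000]
AᵀP(A−BK) = [24.7500 -7.0000; -7.0000 2.0000]
P' = Q + AᵀP(A−BK) = [29.7500 -5.5000; -5.5000 4.2500]
tr(P') = 34.0000

-0.5000 0.0000


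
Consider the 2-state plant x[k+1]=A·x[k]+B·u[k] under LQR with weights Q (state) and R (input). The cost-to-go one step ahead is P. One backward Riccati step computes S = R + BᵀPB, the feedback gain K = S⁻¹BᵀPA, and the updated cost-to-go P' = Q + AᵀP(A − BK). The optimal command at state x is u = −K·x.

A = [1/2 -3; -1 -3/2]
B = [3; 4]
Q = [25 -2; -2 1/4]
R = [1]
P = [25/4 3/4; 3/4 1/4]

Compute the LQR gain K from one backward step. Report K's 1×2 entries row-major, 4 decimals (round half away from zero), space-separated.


0.0962 -0.8849

BᵀP = [21.7500 3.2500]
S = R + BᵀPB = [1] + [78.2500] = [79.2500]
BᵀPA = [7.6250 -70.1250]
K = S⁻¹·BᵀPA = [0.0962 -0.8849]
A−BK = [0.2114 -0.3454; -1.3849 2.0394]
AᵀP(A−BK) = [0.3289 -0.5655; -0.5655 1.5118]
P' = Q + AᵀP(A−BK) = [25.3289 -2.5655; -2.5655 1.7618]
tr(P') = 27.0907


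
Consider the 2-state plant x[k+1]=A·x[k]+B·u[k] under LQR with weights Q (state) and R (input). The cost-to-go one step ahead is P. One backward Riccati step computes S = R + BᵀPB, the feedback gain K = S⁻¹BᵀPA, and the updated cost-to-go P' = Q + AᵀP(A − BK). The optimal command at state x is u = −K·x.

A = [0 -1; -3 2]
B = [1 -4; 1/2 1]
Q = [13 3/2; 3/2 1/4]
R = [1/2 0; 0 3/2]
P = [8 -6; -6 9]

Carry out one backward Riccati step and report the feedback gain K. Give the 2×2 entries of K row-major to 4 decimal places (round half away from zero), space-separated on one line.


-3.0434 1.7563 -0.8817 0.7601

BᵀP = [5.0000 -1.5000; -38.0000 33.0000]
S = R + BᵀPB = [1/2 0; 0 3/2] + [4.2500 -21.5000; -21.5000 185.0000] = [4.7500 -21.5000; -21.5000 186.5000]
BᵀPA = [4.5000 -8.0000; -99.0000 104.0000]
K = S⁻¹·BᵀPA = [-3.0434 1.7563; -0.8817 0.7601]
A−BK = [-0.4833 0.2842; -0.5966 0.3618]
AᵀP(A−BK) = [7.4093 -4.6527; -4.6527 2.9991]
P' = Q + AᵀP(A−BK) = [20.4093 -3.1527; -3.1527 3.2491]
tr(P') = 23.6584


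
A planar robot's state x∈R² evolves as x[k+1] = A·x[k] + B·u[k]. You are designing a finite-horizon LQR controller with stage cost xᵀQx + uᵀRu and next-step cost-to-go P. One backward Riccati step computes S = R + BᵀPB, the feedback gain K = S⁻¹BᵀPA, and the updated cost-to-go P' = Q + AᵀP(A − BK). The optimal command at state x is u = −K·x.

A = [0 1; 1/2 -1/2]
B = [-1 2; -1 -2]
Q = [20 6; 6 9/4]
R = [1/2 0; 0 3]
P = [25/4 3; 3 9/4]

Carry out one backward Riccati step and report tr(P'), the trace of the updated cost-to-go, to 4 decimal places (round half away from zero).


22.6286

BᵀP = [-9.2500 -5.2500; 6.5000 1.5000]
S = R + BᵀPB = [1/2 0; 0 3] + [14.5000 -8.0000; -8.0000 10.0000] = [15.0000 -8.0000; -8.0000 13.0000]
BᵀPA = [-2.6250 -6.6250; 0.7500 5.7500]
K = S⁻¹·BᵀPA = [-0.2147 -0.3063; -0.0744 0.2538]
A−BK = [-0.0658 0.1861; 0.1365 -0.2987]
AᵀP(A−BK) = [0.0547 -0.0569; -0.0569 0.3238]
P' = Q + AᵀP(A−BK) = [20.0547 5.9431; 5.9431 2.5738]
tr(P') = 22.6286


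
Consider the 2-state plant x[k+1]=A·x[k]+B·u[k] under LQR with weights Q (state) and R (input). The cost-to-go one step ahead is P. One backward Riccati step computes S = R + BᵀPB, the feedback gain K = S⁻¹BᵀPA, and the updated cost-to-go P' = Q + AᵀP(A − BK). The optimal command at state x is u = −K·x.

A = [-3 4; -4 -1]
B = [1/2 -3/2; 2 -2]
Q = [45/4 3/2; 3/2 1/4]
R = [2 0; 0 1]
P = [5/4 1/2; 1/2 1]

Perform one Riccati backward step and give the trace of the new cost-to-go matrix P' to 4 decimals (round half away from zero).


23.8232

BᵀP = [1.6250 2.2500; -2.8750 -2.7500]
S = R + BᵀPB = [2 0; 0 1] + [5.3125 -6.9375; -6.9375 9.8125] = [7.3125 -6.9375; -6.9375 10.8125]
BᵀPA = [-13.8750 4.2500; 19.6250 -8.7500]
K = S⁻¹·BᵀPA = [-0.4485 -0.4768; 1.5273 -1.1152]
A−BK = [-0.4848 2.5657; -0.0485 -2.2768]
AᵀP(A−BK) = [3.0545 -2.2303; -2.2303 9.2687]
P' = Q + AᵀP(A−BK) = [14.3045 -0.7303; -0.7303 9.5187]
tr(P') = 23.8232


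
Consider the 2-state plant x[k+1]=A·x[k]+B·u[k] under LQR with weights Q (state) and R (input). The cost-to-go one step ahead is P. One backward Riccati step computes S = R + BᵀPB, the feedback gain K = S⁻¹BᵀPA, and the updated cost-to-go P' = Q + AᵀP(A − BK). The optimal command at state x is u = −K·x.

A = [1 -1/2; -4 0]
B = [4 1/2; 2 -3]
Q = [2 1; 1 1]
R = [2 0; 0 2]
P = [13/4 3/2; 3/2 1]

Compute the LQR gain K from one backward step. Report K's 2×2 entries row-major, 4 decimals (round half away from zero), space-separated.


BᵀP = [16.0000 8.0000; -2.8750 -2.2500]
S = R + BᵀPB = [2 0; 0 2] + [80.0000 -16.0000; -16.0000 5.3125] = [82.0000 -16.0000; -16.0000 7.3125]
BᵀPA = [-16.0000 -8.0000; 6.1250 1.4375]
K = S⁻¹·BᵀPA = [-0.0553 -0.1033; 0.7166 -0.0295]
A−BK = [0.8629 -0.0720; -1.7395 0.1182]
AᵀP(A−BK) = [1.9760 -0.0975; -0.0975 0.0284]
P' = Q + AᵀP(A−BK) = [3.9760 0.9025; 0.9025 1.0284]
tr(P') = 5.0044

-0.0553 -0.1033 0.7166 -0.0295


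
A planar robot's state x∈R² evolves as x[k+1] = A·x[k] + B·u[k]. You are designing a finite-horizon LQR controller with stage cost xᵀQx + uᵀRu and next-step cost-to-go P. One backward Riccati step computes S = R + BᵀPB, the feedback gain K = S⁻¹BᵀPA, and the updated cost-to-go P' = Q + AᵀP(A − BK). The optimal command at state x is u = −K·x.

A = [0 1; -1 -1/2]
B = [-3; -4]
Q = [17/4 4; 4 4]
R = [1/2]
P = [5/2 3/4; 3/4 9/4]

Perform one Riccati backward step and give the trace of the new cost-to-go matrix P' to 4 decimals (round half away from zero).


10.8602

BᵀP = [-10.5000 -11.2500]
S = R + BᵀPB = [1/2] + [76.5000] = [77.0000]
BᵀPA = [11.2500 -4.8750]
K = S⁻¹·BᵀPA = [0.1461 -0.0633]
A−BK = [0.4383 0.8101; -0.4156 -0.7532]
AᵀP(A−BK) = [0.6063 1.0873; 1.0873 2.0039]
P' = Q + AᵀP(A−BK) = [4.8563 5.0873; 5.0873 6.0039]
tr(P') = 10.8602


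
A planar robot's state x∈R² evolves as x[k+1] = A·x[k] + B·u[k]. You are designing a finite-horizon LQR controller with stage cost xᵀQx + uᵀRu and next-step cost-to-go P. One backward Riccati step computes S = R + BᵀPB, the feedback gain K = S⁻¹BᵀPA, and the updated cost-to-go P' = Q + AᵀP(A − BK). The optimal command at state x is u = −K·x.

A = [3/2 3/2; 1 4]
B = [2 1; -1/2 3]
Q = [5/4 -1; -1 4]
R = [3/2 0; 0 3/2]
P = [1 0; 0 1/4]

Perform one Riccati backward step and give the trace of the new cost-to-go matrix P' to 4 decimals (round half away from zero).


BᵀP = [2.0000 -0.1250; 1.0000 0.7500]
S = R + BᵀPB = [3/2 0; 0 3/2] + [4.0625 1.6250; 1.6250 3.2500] = [5.5625 1.6250; 1.6250 4.7500]
BᵀPA = [2.8750 2.5000; 2.2500 4.5000]
K = S⁻¹·BᵀPA = [0.4205 0.1919; 0.3298 0.8817]
A−BK = [0.3292 0.2346; 0.2208 1.4507]
AᵀP(A−BK) = [0.5489 0.7145; 0.7145 1.8026]
P' = Q + AᵀP(A−BK) = [1.7989 -0.2855; -0.2855 5.8026]
tr(P') = 7.6015

7.6015


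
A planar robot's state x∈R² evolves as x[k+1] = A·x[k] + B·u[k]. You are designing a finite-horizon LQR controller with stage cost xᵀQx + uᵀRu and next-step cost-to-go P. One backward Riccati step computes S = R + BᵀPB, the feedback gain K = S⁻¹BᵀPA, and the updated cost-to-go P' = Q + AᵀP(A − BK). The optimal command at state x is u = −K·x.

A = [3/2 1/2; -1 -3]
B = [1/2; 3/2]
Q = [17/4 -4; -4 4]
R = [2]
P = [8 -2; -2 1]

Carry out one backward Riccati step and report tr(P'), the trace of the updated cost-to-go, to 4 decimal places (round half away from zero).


49.6346

BᵀP = [1.0000 0.5000]
S = R + BᵀPB = [2] + [1.2500] = [3.2500]
BᵀPA = [1.0000 -1.0000]
K = S⁻¹·BᵀPA = [0.3077 -0.3077]
A−BK = [1.3462 0.6538; -1.4615 -2.5385]
AᵀP(A−BK) = [24.6923 19.3077; 19.3077 16.6923]
P' = Q + AᵀP(A−BK) = [28.9423 15.3077; 15.3077 20.6923]
tr(P') = 49.6346


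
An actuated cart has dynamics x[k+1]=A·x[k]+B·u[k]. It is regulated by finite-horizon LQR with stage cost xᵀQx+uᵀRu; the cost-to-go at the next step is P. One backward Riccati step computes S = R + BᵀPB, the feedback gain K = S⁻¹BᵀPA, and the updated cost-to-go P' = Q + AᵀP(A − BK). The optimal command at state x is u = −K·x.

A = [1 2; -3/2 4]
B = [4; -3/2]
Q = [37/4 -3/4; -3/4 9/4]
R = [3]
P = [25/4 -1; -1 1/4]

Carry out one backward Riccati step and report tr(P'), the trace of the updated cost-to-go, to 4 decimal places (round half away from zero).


13.9479

BᵀP = [26.5000 -4.3750]
S = R + BᵀPB = [3] + [112.5625] = [115.5625]
BᵀPA = [33.0625 35.5000]
K = S⁻¹·BᵀPA = [0.2861 0.3072]
A−BK = [-0.1444 0.7712; -1.0708 4.4608]
AᵀP(A−BK) = [0.3533 -0.1566; -0.1566 2.0946]
P' = Q + AᵀP(A−BK) = [9.6033 -0.9066; -0.9066 4.3446]
tr(P') = 13.9479


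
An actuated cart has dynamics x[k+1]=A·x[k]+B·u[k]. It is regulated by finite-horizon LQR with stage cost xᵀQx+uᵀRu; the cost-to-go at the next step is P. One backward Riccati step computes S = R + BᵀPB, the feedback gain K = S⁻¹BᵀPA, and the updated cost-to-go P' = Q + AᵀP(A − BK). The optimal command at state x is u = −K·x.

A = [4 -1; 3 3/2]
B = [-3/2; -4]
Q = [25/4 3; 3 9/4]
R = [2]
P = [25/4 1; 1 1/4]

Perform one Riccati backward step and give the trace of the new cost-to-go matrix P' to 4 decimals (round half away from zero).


19.6185

BᵀP = [-13.3750 -2.5000]
S = R + BᵀPB = [2] + [30.0625] = [32.0625]
BᵀPA = [-61.0000 9.6250]
K = S⁻¹·BᵀPA = [-1.9025 0.3002]
A−BK = [1.1462 -0.5497; -4.6101 2.7008]
AᵀP(A−BK) = [10.1954 -2.5631; -2.5631 0.9231]
P' = Q + AᵀP(A−BK) = [16.4454 0.4369; 0.4369 3.1731]
tr(P') = 19.6185


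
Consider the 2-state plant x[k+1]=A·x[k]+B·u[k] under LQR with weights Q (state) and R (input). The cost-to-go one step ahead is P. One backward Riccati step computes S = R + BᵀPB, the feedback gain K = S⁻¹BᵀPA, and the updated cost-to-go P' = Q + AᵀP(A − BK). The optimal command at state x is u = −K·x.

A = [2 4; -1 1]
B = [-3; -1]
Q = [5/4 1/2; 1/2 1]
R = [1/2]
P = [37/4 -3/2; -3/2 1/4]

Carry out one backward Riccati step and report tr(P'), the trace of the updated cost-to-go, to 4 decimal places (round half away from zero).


3.4683

BᵀP = [-26.2500 4.2500]
S = R + BᵀPB = [1/2] + [74.5000] = [75.0000]
BᵀPA = [-56.7500 -100.7500]
K = S⁻¹·BᵀPA = [-0.7567 -1.3433]
A−BK = [-0.2700 -0.0300; -1.7567 -0.3433]
AᵀP(A−BK) = [0.3092 0.5158; 0.5158 0.9092]
P' = Q + AᵀP(A−BK) = [1.5592 1.0158; 1.0158 1.9092]
tr(P') = 3.4683


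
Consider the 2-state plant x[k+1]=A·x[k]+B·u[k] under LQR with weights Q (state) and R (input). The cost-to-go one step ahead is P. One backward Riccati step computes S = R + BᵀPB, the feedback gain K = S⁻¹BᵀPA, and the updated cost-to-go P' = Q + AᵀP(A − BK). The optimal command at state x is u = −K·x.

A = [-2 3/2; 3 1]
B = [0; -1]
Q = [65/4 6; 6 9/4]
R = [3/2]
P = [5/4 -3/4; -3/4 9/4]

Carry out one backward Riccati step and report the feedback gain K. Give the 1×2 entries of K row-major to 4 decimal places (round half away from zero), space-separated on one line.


BᵀP = [0.7500 -2.2500]
S = R + BᵀPB = [3/2] + [2.2500] = [3.7500]
BᵀPA = [-8.2500 -1.1250]
K = S⁻¹·BᵀPA = [-2.2000 -0.3000]
A−BK = [-2.0000 1.5000; 0.8000 0.7000]
AᵀP(A−BK) = [16.1000 -1.3500; -1.3500 2.4750]
P' = Q + AᵀP(A−BK) = [32.3500 4.6500; 4.6500 4.7250]
tr(P') = 37.0750

-2.2000 -0.3000


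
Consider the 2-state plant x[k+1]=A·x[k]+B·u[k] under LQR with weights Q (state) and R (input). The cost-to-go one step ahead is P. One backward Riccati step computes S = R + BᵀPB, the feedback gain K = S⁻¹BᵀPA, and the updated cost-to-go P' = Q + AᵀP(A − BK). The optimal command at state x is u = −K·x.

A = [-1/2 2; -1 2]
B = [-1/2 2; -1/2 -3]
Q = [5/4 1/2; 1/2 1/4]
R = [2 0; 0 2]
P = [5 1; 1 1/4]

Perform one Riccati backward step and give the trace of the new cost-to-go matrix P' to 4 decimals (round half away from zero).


7.6358

BᵀP = [-3.0000 -0.6250; 7.0000 1.2500]
S = R + BᵀPB = [2 0; 0 2] + [1.8125 -4.1250; -4.1250 10.2500] = [3.8125 -4.1250; -4.1250 12.2500]
BᵀPA = [2.1250 -7.2500; -4.7500 16.5000]
K = S⁻¹·BᵀPA = [0.2168 -0.6989; -0.3147 1.1116]
A−BK = [0.2379 -0.5726; -1.8358 4.9853]
AᵀP(A−BK) = [0.5442 -1.7347; -1.7347 5.5916]
P' = Q + AᵀP(A−BK) = [1.7942 -1.2347; -1.2347 5.8416]
tr(P') = 7.6358
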